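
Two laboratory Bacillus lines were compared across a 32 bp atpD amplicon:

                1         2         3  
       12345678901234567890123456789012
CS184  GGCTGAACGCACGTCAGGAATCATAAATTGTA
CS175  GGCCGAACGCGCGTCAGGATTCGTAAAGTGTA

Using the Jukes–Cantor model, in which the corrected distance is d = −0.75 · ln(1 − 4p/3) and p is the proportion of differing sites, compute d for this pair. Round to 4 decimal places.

Differing sites — 4:T/C; 11:A/G; 20:A/T; 23:A/G; 28:T/G.
p = 5/32 = 0.156250.
d = −0.75 · ln(1 − (4/3)·0.156250) = −0.75 · ln(0.791667) = −0.75 · (-0.233614) = 0.1752.

0.1752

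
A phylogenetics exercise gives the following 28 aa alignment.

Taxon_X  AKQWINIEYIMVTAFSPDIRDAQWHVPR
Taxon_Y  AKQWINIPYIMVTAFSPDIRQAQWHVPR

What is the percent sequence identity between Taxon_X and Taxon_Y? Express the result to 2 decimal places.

92.86%

Differing sites — 8:E/P; 21:D/Q.
26 of the 28 sites match, so the percent identity is 26/28 × 100 = 92.86%.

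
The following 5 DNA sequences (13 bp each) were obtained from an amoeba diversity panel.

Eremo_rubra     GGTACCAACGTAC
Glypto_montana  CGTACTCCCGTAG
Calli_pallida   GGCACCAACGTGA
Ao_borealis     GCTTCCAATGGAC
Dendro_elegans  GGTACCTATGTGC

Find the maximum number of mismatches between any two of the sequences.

Pairwise Hamming distances:
  Eremo_rubra vs Glypto_montana: 5
  Eremo_rubra vs Calli_pallida: 3
  Eremo_rubra vs Ao_borealis: 4
  Eremo_rubra vs Dendro_elegans: 3
  Glypto_montana vs Calli_pallida: 7
  Glypto_montana vs Ao_borealis: 9
  Glypto_montana vs Dendro_elegans: 7
  Calli_pallida vs Ao_borealis: 7
  Calli_pallida vs Dendro_elegans: 4
  Ao_borealis vs Dendro_elegans: 5
The largest is 9, between Glypto_montana and Ao_borealis.

9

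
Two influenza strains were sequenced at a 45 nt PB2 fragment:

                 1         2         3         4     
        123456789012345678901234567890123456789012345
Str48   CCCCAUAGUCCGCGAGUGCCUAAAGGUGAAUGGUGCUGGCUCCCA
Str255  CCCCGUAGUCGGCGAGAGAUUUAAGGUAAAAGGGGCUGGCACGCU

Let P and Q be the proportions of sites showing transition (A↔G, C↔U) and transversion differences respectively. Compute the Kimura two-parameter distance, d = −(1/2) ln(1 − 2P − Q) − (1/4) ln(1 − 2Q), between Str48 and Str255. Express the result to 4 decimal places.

0.3304

Mismatches occur at site 5 (A↔G, transition), site 11 (C↔G, transversion), site 17 (U↔A, transversion), site 19 (C↔A, transversion), site 20 (C↔U, transition), site 22 (A↔U, transversion), site 28 (G↔A, transition), site 31 (U↔A, transversion), site 34 (U↔G, transversion), site 41 (U↔A, transversion), site 43 (C↔G, transversion), site 45 (A↔U, transversion).
Of the 12 differences, 3 transitions and 9 transversions over 45 sites: P = 3/45 = 0.066667, Q = 9/45 = 0.200000.
d = −0.5·ln(0.666666) − 0.25·ln(0.600000) = −0.5·(-0.405466) − 0.25·(-0.510826) = 0.3304.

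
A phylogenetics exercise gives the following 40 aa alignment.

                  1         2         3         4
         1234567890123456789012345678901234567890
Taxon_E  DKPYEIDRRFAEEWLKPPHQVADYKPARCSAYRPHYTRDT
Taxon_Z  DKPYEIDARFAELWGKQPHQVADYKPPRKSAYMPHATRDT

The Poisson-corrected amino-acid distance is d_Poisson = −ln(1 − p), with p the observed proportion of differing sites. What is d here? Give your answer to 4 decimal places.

0.2231

Differing sites — 8:R/A; 13:E/L; 15:L/G; 17:P/Q; 27:A/P; 29:C/K; 33:R/M; 36:Y/A.
p = 8/40 = 0.200000.
d = −ln(1 − 0.200000) = −ln(0.800000) = 0.2231.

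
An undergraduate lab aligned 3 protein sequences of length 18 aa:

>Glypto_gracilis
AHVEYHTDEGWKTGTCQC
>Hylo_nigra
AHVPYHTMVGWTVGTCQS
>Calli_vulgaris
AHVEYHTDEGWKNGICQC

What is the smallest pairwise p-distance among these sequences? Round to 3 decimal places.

0.111

Pairwise Hamming distances:
  Glypto_gracilis vs Hylo_nigra: 6
  Glypto_gracilis vs Calli_vulgaris: 2
  Hylo_nigra vs Calli_vulgaris: 7
The smallest is 2 mismatches, between Glypto_gracilis and Calli_vulgaris; p = 2/18 = 0.111.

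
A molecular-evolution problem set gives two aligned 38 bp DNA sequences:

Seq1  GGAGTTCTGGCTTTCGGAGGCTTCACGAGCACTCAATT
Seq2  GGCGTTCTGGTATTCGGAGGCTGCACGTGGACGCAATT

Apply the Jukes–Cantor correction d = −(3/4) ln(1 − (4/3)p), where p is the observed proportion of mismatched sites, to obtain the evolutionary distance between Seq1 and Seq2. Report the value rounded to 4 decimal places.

0.2114

Differing sites — 3:A/C; 11:C/T; 12:T/A; 23:T/G; 28:A/T; 30:C/G; 33:T/G.
p = 7/38 = 0.184211.
d = −0.75 · ln(1 − (4/3)·0.184211) = −0.75 · ln(0.754385) = −0.75 · (-0.281852) = 0.2114.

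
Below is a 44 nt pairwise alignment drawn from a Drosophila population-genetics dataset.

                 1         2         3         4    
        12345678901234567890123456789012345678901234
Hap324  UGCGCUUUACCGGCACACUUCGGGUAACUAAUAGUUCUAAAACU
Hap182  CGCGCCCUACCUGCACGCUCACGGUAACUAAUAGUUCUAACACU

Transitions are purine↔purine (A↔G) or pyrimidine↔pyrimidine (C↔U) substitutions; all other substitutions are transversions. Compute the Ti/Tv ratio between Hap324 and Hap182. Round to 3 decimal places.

1.250

Differing sites — 1:U/C (Ti); 6:U/C (Ti); 7:U/C (Ti); 12:G/U (Tv); 17:A/G (Ti); 20:U/C (Ti); 21:C/A (Tv); 22:G/C (Tv); 41:A/C (Tv).
Of the 9 differences, 5 transitions and 4 transversions, so Ti/Tv = 5/4 = 1.250.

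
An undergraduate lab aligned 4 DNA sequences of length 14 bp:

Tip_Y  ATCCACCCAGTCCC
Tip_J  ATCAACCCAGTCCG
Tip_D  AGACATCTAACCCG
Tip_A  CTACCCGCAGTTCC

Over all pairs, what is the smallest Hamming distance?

Pairwise Hamming distances:
  Tip_Y vs Tip_J: 2
  Tip_Y vs Tip_D: 7
  Tip_Y vs Tip_A: 5
  Tip_J vs Tip_D: 7
  Tip_J vs Tip_A: 7
  Tip_D vs Tip_A: 10
The smallest is 2, between Tip_Y and Tip_J.

2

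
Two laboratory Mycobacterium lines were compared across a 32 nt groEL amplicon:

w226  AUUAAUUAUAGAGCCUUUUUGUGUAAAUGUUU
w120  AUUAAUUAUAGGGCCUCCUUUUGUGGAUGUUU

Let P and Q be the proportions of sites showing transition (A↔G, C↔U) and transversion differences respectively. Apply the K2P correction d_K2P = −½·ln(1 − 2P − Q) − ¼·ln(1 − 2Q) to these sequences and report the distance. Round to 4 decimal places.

0.2267

Differing sites — 12:A/G (Ti); 17:U/C (Ti); 18:U/C (Ti); 21:G/U (Tv); 25:A/G (Ti); 26:A/G (Ti).
Of the 6 differences, 5 transitions and 1 transversion over 32 sites: P = 5/32 = 0.156250, Q = 1/32 = 0.031250.
d = −0.5·ln(0.656250) − 0.25·ln(0.937500) = −0.5·(-0.421213) − 0.25·(-0.064539) = 0.2267.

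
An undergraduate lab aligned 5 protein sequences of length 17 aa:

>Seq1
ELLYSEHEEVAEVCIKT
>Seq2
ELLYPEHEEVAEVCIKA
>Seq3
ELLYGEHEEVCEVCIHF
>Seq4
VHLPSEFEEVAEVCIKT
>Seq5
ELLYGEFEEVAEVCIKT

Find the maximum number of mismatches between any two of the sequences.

Pairwise Hamming distances:
  Seq1 vs Seq2: 2
  Seq1 vs Seq3: 4
  Seq1 vs Seq4: 4
  Seq1 vs Seq5: 2
  Seq2 vs Seq3: 4
  Seq2 vs Seq4: 6
  Seq2 vs Seq5: 3
  Seq3 vs Seq4: 8
  Seq3 vs Seq5: 4
  Seq4 vs Seq5: 4
The largest is 8, between Seq3 and Seq4.

8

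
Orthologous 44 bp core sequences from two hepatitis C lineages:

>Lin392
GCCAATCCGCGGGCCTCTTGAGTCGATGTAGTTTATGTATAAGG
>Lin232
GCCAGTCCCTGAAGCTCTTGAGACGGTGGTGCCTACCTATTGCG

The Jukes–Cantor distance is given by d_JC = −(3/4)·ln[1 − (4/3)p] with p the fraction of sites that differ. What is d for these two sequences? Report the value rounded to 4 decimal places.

Differing sites — 5:A/G; 9:G/C; 10:C/T; 12:G/A; 13:G/A; 14:C/G; 23:T/A; 26:A/G; 29:T/G; 30:A/T; 32:T/C; 33:T/C; 36:T/C; 37:G/C; 41:A/T; 42:A/G; 43:G/C.
p = 17/44 = 0.386364.
d = −0.75 · ln(1 − (4/3)·0.386364) = −0.75 · ln(0.484848) = −0.75 · (-0.723920) = 0.5429.

0.5429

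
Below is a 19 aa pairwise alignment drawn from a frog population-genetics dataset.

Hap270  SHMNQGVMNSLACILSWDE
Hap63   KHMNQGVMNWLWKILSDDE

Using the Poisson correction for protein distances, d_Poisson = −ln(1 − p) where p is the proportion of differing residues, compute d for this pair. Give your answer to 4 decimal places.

0.3054

Mismatches occur at site 1 (S↔K), site 10 (S↔W), site 12 (A↔W), site 13 (C↔K), site 17 (W↔D).
p = 5/19 = 0.263158.
d = −ln(1 − 0.263158) = −ln(0.736842) = 0.3054.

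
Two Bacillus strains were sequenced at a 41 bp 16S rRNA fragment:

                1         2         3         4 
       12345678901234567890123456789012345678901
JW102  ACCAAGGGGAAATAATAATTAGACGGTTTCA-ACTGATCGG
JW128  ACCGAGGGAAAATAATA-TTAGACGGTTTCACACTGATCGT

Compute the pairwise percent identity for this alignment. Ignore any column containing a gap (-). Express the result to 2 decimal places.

92.31%

Excluding the 2 gap columns leaves 39 comparable sites.
The sequences differ at positions 4 (A/G), 9 (G/A), 41 (G/T).
36 of the 39 comparable sites match, so the percent identity is 36/39 × 100 = 92.31%.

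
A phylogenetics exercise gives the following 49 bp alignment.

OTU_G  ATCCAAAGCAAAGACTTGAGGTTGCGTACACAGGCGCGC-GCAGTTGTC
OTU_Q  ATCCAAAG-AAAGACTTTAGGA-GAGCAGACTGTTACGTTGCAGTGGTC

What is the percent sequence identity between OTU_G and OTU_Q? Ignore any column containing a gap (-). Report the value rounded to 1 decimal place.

Excluding the 3 gap columns leaves 46 comparable sites.
Differing sites — 18:G/T; 22:T/A; 25:C/A; 27:T/C; 29:C/G; 32:A/T; 34:G/T; 35:C/T; 36:G/A; 39:C/T; 46:T/G.
35 of the 46 comparable sites match, so the percent identity is 35/46 × 100 = 76.1%.

76.1%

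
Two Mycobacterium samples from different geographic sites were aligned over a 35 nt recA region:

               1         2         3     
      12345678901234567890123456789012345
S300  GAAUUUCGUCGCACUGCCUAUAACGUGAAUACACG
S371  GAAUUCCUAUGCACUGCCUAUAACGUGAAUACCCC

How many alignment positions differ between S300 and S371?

6

The sequences differ at positions 6 (U/C), 8 (G/U), 9 (U/A), 10 (C/U), 33 (A/C), 35 (G/C).
That gives 6 mismatches out of 35 aligned sites, so the Hamming distance is 6.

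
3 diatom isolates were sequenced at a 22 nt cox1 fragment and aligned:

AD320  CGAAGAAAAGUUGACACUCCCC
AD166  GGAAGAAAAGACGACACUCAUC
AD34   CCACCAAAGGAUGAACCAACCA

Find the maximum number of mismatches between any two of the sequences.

Pairwise Hamming distances:
  AD320 vs AD166: 5
  AD320 vs AD34: 10
  AD166 vs AD34: 13
The largest is 13, between AD166 and AD34.

13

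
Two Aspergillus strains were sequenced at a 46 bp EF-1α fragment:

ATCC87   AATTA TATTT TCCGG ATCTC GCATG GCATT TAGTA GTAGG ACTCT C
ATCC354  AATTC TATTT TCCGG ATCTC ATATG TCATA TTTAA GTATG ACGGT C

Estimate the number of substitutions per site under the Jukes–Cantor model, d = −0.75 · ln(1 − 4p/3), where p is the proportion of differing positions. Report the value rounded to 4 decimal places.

The sequences differ at positions 5 (A/C), 21 (G/A), 22 (C/T), 26 (G/T), 30 (T/A), 32 (A/T), 33 (G/T), 34 (T/A), 39 (G/T), 43 (T/G), 44 (C/G).
p = 11/46 = 0.239130.
d = −0.75 · ln(1 − (4/3)·0.239130) = −0.75 · ln(0.681160) = −0.75 · (-0.383958) = 0.2880.

0.2880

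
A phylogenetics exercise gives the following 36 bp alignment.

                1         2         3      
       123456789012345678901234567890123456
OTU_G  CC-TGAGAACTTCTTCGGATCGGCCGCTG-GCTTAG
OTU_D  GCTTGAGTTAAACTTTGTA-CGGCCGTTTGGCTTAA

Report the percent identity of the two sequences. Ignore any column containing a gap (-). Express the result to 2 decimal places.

Excluding the 3 gap columns leaves 33 comparable sites.
The sequences differ at positions 1 (C/G), 8 (A/T), 9 (A/T), 10 (C/A), 11 (T/A), 12 (T/A), 16 (C/T), 18 (G/T), 27 (C/T), 29 (G/T), 36 (G/A).
22 of the 33 comparable sites match, so the percent identity is 22/33 × 100 = 66.67%.

66.67%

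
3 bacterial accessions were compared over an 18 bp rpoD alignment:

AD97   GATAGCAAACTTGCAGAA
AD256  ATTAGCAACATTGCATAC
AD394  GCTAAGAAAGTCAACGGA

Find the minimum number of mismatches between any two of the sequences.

Pairwise Hamming distances:
  AD97 vs AD256: 6
  AD97 vs AD394: 9
  AD256 vs AD394: 13
The smallest is 6, between AD97 and AD256.

6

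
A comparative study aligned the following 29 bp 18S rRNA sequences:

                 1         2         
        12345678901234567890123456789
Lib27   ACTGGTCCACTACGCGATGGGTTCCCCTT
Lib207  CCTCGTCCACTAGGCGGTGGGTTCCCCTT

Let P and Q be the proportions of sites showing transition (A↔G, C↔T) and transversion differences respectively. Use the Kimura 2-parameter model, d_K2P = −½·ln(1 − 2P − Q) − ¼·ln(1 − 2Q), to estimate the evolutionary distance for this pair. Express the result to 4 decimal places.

0.1526

Mismatches occur at site 1 (A↔C, transversion), site 4 (G↔C, transversion), site 13 (C↔G, transversion), site 17 (A↔G, transition).
Of the 4 differences, 1 transition and 3 transversions over 29 sites: P = 1/29 = 0.034483, Q = 3/29 = 0.103448.
d = −0.5·ln(0.827586) − 0.25·ln(0.793104) = −0.5·(-0.189242) − 0.25·(-0.231801) = 0.1526.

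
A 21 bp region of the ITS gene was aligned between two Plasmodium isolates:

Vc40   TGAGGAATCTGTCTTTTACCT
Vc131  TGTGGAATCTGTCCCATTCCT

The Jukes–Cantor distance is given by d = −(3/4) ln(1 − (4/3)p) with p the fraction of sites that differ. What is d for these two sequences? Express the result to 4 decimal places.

0.2865

The sequences differ at positions 3 (A/T), 14 (T/C), 15 (T/C), 16 (T/A), 18 (A/T).
p = 5/21 = 0.238095.
d = −0.75 · ln(1 − (4/3)·0.238095) = −0.75 · ln(0.682540) = −0.75 · (-0.381934) = 0.2865.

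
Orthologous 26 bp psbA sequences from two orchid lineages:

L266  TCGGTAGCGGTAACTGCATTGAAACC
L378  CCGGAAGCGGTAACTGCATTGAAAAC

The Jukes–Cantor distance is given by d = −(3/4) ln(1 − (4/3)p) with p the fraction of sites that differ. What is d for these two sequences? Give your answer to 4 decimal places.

Mismatches occur at site 1 (T→C), site 5 (T→A), site 25 (C→A).
p = 3/26 = 0.115385.
d = −0.75 · ln(1 − (4/3)·0.115385) = −0.75 · ln(0.846153) = −0.75 · (-0.167055) = 0.1253.

0.1253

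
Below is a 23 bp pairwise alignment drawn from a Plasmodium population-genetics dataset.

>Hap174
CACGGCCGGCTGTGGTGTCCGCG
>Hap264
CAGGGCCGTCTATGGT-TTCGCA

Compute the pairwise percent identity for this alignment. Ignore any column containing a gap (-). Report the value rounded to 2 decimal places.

Excluding the 1 gap column leaves 22 comparable sites.
The sequences differ at positions 3 (C/G), 9 (G/T), 12 (G/A), 19 (C/T), 23 (G/A).
17 of the 22 comparable sites match, so the percent identity is 17/22 × 100 = 77.27%.

77.27%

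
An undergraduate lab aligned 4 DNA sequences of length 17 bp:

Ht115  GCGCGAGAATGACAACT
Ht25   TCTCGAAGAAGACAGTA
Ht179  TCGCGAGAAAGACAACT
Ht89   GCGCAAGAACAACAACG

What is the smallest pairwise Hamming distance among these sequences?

Pairwise Hamming distances:
  Ht115 vs Ht25: 8
  Ht115 vs Ht179: 2
  Ht115 vs Ht89: 4
  Ht25 vs Ht179: 6
  Ht25 vs Ht89: 10
  Ht179 vs Ht89: 5
The smallest is 2, between Ht115 and Ht179.

2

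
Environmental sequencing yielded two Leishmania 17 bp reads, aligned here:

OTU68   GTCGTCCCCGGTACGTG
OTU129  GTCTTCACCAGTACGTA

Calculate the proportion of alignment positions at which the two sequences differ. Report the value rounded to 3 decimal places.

Mismatches occur at site 4 (G→T), site 7 (C→A), site 10 (G→A), site 17 (G→A).
There are 4 differences over 17 sites, so p = 4/17 = 0.235.

0.235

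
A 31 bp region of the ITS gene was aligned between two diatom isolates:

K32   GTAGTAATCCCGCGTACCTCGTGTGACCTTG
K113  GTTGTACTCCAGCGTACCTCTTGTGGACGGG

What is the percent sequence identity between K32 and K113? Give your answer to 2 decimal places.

74.19%

Differing sites — 3:A/T; 7:A/C; 11:C/A; 21:G/T; 26:A/G; 27:C/A; 29:T/G; 30:T/G.
23 of the 31 sites match, so the percent identity is 23/31 × 100 = 74.19%.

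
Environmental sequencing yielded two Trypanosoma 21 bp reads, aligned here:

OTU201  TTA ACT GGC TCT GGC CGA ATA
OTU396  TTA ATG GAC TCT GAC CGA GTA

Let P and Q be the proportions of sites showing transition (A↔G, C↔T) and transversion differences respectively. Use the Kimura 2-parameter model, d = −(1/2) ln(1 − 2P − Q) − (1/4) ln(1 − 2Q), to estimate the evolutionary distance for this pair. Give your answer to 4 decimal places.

0.3048

Mismatches occur at site 5 (C/T, transition), site 6 (T/G, transversion), site 8 (G/A, transition), site 14 (G/A, transition), site 19 (A/G, transition).
Of the 5 differences, 4 transitions and 1 transversion over 21 sites: P = 4/21 = 0.190476, Q = 1/21 = 0.047619.
d = −0.5·ln(0.571429) − 0.25·ln(0.904762) = −0.5·(-0.559615) − 0.25·(-0.100083) = 0.3048.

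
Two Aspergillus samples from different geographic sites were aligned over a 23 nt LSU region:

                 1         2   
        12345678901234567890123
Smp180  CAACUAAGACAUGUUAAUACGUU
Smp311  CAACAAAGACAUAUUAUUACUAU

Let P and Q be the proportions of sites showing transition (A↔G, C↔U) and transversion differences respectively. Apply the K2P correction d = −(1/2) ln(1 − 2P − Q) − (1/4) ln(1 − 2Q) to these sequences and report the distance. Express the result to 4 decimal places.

The sequences differ at positions 5 (U/A, transversion), 13 (G/A, transition), 17 (A/U, transversion), 21 (G/U, transversion), 22 (U/A, transversion).
Of the 5 differences, 1 transition and 4 transversions over 23 sites: P = 1/23 = 0.043478, Q = 4/23 = 0.173913.
d = −0.5·ln(0.739131) − 0.25·ln(0.652174) = −0.5·(-0.302280) − 0.25·(-0.427444) = 0.2580.

0.2580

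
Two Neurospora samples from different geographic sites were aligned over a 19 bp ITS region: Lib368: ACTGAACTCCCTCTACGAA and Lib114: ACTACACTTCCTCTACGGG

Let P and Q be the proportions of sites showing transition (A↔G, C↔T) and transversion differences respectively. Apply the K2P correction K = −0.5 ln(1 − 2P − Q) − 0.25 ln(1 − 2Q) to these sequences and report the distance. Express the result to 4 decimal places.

0.3487

Differing sites — 4:G/A (Ti); 5:A/C (Tv); 9:C/T (Ti); 18:A/G (Ti); 19:A/G (Ti).
Of the 5 differences, 4 transitions and 1 transversion over 19 sites: P = 4/19 = 0.210526, Q = 1/19 = 0.052632.
d = −0.5·ln(0.526316) − 0.25·ln(0.894736) = −0.5·(-0.641853) − 0.25·(-0.111227) = 0.3487.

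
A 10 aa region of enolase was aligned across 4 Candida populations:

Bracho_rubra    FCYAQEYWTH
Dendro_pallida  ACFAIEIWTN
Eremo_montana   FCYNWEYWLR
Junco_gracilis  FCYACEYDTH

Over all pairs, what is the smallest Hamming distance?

2

Pairwise Hamming distances:
  Bracho_rubra vs Dendro_pallida: 5
  Bracho_rubra vs Eremo_montana: 4
  Bracho_rubra vs Junco_gracilis: 2
  Dendro_pallida vs Eremo_montana: 7
  Dendro_pallida vs Junco_gracilis: 6
  Eremo_montana vs Junco_gracilis: 5
The smallest is 2, between Bracho_rubra and Junco_gracilis.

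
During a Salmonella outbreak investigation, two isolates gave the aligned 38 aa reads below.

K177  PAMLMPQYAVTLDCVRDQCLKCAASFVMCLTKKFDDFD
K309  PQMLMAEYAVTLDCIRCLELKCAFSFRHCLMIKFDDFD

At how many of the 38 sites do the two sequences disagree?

Differing sites — 2:A/Q; 6:P/A; 7:Q/E; 15:V/I; 17:D/C; 18:Q/L; 19:C/E; 24:A/F; 27:V/R; 28:M/H; 31:T/M; 32:K/I.
That gives 12 mismatches out of 38 aligned sites, so the Hamming distance is 12.

12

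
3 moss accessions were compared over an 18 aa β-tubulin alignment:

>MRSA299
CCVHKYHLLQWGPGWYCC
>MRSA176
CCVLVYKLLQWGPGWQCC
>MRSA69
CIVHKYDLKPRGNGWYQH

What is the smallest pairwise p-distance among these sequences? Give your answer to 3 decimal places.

Pairwise Hamming distances:
  MRSA299 vs MRSA176: 4
  MRSA299 vs MRSA69: 8
  MRSA176 vs MRSA69: 11
The smallest is 4 mismatches, between MRSA299 and MRSA176; p = 4/18 = 0.222.

0.222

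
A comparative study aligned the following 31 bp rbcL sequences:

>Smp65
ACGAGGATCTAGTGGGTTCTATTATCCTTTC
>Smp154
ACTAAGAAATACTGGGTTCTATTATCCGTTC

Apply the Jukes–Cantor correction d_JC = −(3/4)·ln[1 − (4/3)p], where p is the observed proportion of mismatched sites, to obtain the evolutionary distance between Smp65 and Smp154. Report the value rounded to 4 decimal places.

The sequences differ at positions 3 (G/T), 5 (G/A), 8 (T/A), 9 (C/A), 12 (G/C), 28 (T/G).
p = 6/31 = 0.193548.
d = −0.75 · ln(1 − (4/3)·0.193548) = −0.75 · ln(0.741936) = −0.75 · (-0.298492) = 0.2239.

0.2239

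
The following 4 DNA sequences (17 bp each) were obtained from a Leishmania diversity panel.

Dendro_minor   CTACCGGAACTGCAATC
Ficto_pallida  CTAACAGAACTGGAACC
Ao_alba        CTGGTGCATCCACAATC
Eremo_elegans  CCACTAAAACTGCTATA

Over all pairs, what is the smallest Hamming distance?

Pairwise Hamming distances:
  Dendro_minor vs Ficto_pallida: 4
  Dendro_minor vs Ao_alba: 7
  Dendro_minor vs Eremo_elegans: 6
  Ficto_pallida vs Ao_alba: 10
  Ficto_pallida vs Eremo_elegans: 8
  Ao_alba vs Eremo_elegans: 10
The smallest is 4, between Dendro_minor and Ficto_pallida.

4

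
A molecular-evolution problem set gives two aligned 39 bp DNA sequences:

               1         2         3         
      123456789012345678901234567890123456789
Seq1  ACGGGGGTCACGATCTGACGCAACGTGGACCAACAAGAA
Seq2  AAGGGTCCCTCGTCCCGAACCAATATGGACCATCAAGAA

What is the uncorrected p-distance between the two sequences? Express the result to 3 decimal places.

The sequences differ at positions 2 (C/A), 6 (G/T), 7 (G/C), 8 (T/C), 10 (A/T), 13 (A/T), 14 (T/C), 16 (T/C), 19 (C/A), 20 (G/C), 24 (C/T), 25 (G/A), 33 (A/T).
There are 13 differences over 39 sites, so p = 13/39 = 0.333.

0.333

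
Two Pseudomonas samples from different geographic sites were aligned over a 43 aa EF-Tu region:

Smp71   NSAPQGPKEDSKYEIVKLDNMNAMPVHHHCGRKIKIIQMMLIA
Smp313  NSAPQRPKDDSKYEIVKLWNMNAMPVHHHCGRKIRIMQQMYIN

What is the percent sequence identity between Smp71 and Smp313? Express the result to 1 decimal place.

Differing sites — 6:G/R; 9:E/D; 19:D/W; 35:K/R; 37:I/M; 39:M/Q; 41:L/Y; 43:A/N.
35 of the 43 sites match, so the percent identity is 35/43 × 100 = 81.4%.

81.4%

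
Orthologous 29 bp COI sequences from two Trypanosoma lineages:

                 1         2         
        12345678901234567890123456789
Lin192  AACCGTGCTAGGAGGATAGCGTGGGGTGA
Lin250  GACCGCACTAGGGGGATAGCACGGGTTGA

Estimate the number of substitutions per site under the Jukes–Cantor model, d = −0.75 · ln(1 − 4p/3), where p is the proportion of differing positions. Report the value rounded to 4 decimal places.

The sequences differ at positions 1 (A/G), 6 (T/C), 7 (G/A), 13 (A/G), 21 (G/A), 22 (T/C), 26 (G/T).
p = 7/29 = 0.241379.
d = −0.75 · ln(1 − (4/3)·0.241379) = −0.75 · ln(0.678161) = −0.75 · (-0.388371) = 0.2913.

0.2913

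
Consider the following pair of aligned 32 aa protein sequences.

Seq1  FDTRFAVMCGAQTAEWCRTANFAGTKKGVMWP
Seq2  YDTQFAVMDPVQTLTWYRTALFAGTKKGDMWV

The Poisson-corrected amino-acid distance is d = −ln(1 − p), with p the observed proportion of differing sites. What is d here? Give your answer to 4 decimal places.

Differing sites — 1:F/Y; 4:R/Q; 9:C/D; 10:G/P; 11:A/V; 14:A/L; 15:E/T; 17:C/Y; 21:N/L; 29:V/D; 32:P/V.
p = 11/32 = 0.343750.
d = −ln(1 − 0.343750) = −ln(0.656250) = 0.4212.

0.4212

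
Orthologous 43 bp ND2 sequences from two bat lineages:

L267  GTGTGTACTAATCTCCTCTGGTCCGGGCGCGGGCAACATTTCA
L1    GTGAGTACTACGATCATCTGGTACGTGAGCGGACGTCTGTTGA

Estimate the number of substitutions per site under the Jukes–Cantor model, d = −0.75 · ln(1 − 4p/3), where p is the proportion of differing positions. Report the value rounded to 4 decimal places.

The sequences differ at positions 4 (T/A), 11 (A/C), 12 (T/G), 13 (C/A), 16 (C/A), 23 (C/A), 26 (G/T), 28 (C/A), 33 (G/A), 35 (A/G), 36 (A/T), 38 (A/T), 39 (T/G), 42 (C/G).
p = 14/43 = 0.325581.
d = −0.75 · ln(1 − (4/3)·0.325581) = −0.75 · ln(0.565892) = −0.75 · (-0.569352) = 0.4270.

0.4270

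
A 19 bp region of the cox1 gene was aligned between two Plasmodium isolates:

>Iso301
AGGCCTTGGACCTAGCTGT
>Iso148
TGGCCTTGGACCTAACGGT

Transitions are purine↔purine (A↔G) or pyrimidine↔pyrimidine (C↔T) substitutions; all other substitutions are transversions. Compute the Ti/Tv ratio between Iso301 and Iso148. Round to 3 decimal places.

Differing sites — 1:A/T (Tv); 15:G/A (Ti); 17:T/G (Tv).
Of the 3 differences, 1 transition and 2 transversions, so Ti/Tv = 1/2 = 0.500.

0.500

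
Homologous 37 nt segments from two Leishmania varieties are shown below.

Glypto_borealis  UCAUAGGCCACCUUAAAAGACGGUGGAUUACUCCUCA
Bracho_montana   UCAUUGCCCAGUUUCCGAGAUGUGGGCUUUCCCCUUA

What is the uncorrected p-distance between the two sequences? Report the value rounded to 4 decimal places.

Differing sites — 5:A/U; 7:G/C; 11:C/G; 12:C/U; 15:A/C; 16:A/C; 17:A/G; 21:C/U; 23:G/U; 24:U/G; 27:A/C; 30:A/U; 32:U/C; 36:C/U.
There are 14 differences over 37 sites, so p = 14/37 = 0.3784.

0.3784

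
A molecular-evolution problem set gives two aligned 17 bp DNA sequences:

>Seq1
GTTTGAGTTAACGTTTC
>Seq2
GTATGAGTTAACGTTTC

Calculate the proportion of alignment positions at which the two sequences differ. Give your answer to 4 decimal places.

A single mismatch occurs at site 3 (T/A).
There are 1 differences over 17 sites, so p = 1/17 = 0.0588.

0.0588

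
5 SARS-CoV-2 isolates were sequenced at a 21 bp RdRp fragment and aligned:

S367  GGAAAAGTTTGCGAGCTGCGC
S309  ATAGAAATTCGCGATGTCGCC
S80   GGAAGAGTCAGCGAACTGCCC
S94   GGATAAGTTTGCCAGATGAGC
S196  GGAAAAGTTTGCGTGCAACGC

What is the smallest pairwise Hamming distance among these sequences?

3

Pairwise Hamming distances:
  S367 vs S309: 10
  S367 vs S80: 5
  S367 vs S94: 4
  S367 vs S196: 3
  S309 vs S80: 11
  S309 vs S94: 11
  S309 vs S196: 12
  S80 vs S94: 9
  S80 vs S196: 8
  S94 vs S196: 7
The smallest is 3, between S367 and S196.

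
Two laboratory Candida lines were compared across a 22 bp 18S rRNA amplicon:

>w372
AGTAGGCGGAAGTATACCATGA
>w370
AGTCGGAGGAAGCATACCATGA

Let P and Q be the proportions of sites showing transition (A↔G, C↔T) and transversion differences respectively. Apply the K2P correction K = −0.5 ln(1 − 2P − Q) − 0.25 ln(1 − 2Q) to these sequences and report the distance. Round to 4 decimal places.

Mismatches occur at site 4 (A/C, transversion), site 7 (C/A, transversion), site 13 (T/C, transition).
Of the 3 differences, 1 transition and 2 transversions over 22 sites: P = 1/22 = 0.045455, Q = 2/22 = 0.090909.
d = −0.5·ln(0.818181) − 0.25·ln(0.818182) = −0.5·(-0.200672) − 0.25·(-0.200670) = 0.1505.

0.1505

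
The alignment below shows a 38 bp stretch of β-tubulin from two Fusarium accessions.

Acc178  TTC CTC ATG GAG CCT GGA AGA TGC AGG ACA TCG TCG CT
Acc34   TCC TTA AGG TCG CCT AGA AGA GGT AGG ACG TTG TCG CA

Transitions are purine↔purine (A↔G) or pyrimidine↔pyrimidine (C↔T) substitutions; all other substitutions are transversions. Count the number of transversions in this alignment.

Mismatches occur at site 2 (T→C, transition), site 4 (C→T, transition), site 6 (C→A, transversion), site 8 (T→G, transversion), site 10 (G→T, transversion), site 11 (A→C, transversion), site 16 (G→A, transition), site 22 (T→G, transversion), site 24 (C→T, transition), site 30 (A→G, transition), site 32 (C→T, transition), site 38 (T→A, transversion).
Of the 12 differences, 6 transitions and 6 transversions, so the answer is 6.

6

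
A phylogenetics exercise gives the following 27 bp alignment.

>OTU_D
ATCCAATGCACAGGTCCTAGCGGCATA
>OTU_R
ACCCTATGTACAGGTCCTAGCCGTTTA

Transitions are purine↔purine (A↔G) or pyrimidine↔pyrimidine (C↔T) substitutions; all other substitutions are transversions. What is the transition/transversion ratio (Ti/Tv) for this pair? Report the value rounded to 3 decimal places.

Mismatches occur at site 2 (T↔C, transition), site 5 (A↔T, transversion), site 9 (C↔T, transition), site 22 (G↔C, transversion), site 24 (C↔T, transition), site 25 (A↔T, transversion).
Of the 6 differences, 3 transitions and 3 transversions, so Ti/Tv = 3/3 = 1.000.

1.000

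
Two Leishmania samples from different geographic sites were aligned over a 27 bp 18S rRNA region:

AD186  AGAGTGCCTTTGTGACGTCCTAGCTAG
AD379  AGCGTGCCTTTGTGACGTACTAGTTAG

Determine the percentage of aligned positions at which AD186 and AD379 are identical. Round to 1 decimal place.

88.9%

The sequences differ at positions 3 (A/C), 19 (C/A), 24 (C/T).
24 of the 27 sites match, so the percent identity is 24/27 × 100 = 88.9%.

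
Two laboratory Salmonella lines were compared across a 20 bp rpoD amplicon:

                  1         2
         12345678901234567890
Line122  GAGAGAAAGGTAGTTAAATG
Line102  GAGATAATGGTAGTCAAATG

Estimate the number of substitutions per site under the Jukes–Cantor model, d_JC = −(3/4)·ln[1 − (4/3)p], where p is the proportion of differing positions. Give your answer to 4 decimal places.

Mismatches occur at site 5 (G→T), site 8 (A→T), site 15 (T→C).
p = 3/20 = 0.150000.
d = −0.75 · ln(1 − (4/3)·0.150000) = −0.75 · ln(0.800000) = −0.75 · (-0.223144) = 0.1674.

0.1674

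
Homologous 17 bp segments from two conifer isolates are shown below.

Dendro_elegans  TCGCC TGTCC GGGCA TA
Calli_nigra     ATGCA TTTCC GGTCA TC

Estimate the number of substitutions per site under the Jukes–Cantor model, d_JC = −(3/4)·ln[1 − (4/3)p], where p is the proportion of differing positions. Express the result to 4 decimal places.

The sequences differ at positions 1 (T/A), 2 (C/T), 5 (C/A), 7 (G/T), 13 (G/T), 17 (A/C).
p = 6/17 = 0.352941.
d = −0.75 · ln(1 − (4/3)·0.352941) = −0.75 · ln(0.529412) = −0.75 · (-0.635988) = 0.4770.

0.4770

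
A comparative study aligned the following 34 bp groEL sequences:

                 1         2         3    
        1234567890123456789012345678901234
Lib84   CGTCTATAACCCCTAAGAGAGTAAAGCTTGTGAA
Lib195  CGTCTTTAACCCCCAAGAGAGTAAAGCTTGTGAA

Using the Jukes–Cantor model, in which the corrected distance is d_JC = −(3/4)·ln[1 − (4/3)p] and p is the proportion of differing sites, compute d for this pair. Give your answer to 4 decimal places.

Differing sites — 6:A/T; 14:T/C.
p = 2/34 = 0.058824.
d = −0.75 · ln(1 − (4/3)·0.058824) = −0.75 · ln(0.921568) = −0.75 · (-0.081679) = 0.0613.

0.0613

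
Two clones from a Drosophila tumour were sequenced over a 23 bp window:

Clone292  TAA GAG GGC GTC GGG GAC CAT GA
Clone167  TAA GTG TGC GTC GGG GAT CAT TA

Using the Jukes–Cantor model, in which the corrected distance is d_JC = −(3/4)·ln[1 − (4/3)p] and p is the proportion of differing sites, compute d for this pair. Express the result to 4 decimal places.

0.1979

Mismatches occur at site 5 (A→T), site 7 (G→T), site 18 (C→T), site 22 (G→T).
p = 4/23 = 0.173913.
d = −0.75 · ln(1 − (4/3)·0.173913) = −0.75 · ln(0.768116) = −0.75 · (-0.263815) = 0.1979.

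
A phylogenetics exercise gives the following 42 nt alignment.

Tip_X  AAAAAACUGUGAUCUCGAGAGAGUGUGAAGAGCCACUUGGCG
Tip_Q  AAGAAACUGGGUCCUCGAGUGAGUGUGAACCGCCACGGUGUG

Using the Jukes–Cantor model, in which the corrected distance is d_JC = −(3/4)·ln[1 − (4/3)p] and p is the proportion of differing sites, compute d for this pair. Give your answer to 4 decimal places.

0.3222

Differing sites — 3:A/G; 10:U/G; 12:A/U; 13:U/C; 20:A/U; 30:G/C; 31:A/C; 37:U/G; 38:U/G; 39:G/U; 41:C/U.
p = 11/42 = 0.261905.
d = −0.75 · ln(1 − (4/3)·0.261905) = −0.75 · ln(0.650793) = −0.75 · (-0.429564) = 0.3222.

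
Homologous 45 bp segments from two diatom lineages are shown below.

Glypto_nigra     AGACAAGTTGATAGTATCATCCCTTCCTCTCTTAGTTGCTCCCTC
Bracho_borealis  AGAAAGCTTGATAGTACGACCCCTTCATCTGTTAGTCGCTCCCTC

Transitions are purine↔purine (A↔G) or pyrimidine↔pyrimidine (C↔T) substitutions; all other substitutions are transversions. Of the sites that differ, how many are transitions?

The sequences differ at positions 4 (C/A, transversion), 6 (A/G, transition), 7 (G/C, transversion), 17 (T/C, transition), 18 (C/G, transversion), 20 (T/C, transition), 27 (C/A, transversion), 31 (C/G, transversion), 37 (T/C, transition).
Of the 9 differences, 4 transitions and 5 transversions, so the answer is 4.

4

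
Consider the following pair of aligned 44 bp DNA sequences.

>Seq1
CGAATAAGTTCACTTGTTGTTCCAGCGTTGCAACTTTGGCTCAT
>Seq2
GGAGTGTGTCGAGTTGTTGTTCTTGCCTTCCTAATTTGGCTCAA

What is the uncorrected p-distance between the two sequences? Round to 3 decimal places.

0.318

Mismatches occur at site 1 (C/G), site 4 (A/G), site 6 (A/G), site 7 (A/T), site 10 (T/C), site 11 (C/G), site 13 (C/G), site 23 (C/T), site 24 (A/T), site 27 (G/C), site 30 (G/C), site 32 (A/T), site 34 (C/A), site 44 (T/A).
There are 14 differences over 44 sites, so p = 14/44 = 0.318.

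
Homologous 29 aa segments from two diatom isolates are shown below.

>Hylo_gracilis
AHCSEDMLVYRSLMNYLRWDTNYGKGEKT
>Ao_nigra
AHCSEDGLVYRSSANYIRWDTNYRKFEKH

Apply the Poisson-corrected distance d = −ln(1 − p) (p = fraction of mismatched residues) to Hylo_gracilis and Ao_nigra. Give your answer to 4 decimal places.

0.2763

The sequences differ at positions 7 (M/G), 13 (L/S), 14 (M/A), 17 (L/I), 24 (G/R), 26 (G/F), 29 (T/H).
p = 7/29 = 0.241379.
d = −ln(1 − 0.241379) = −ln(0.758621) = 0.2763.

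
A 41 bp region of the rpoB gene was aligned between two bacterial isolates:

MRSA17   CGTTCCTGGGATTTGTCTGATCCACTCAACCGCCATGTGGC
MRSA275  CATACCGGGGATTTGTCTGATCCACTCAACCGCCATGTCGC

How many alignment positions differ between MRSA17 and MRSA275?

Mismatches occur at site 2 (G↔A), site 4 (T↔A), site 7 (T↔G), site 39 (G↔C).
That gives 4 mismatches out of 41 aligned sites, so the Hamming distance is 4.

4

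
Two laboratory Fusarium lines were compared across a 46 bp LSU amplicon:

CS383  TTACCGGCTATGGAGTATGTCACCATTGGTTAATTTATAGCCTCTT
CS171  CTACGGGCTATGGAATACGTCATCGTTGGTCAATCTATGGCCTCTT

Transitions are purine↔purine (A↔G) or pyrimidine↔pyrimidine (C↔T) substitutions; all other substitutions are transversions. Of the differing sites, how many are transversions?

1

Mismatches occur at site 1 (T→C, transition), site 5 (C→G, transversion), site 15 (G→A, transition), site 18 (T→C, transition), site 23 (C→T, transition), site 25 (A→G, transition), site 31 (T→C, transition), site 35 (T→C, transition), site 39 (A→G, transition).
Of the 9 differences, 8 transitions and 1 transversion, so the answer is 1.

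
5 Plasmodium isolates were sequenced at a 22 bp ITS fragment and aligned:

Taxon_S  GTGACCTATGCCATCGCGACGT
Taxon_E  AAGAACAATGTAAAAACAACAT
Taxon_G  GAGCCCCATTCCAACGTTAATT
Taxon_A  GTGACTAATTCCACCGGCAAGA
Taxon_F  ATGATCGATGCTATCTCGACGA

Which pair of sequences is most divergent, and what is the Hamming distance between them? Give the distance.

15

Pairwise Hamming distances:
  Taxon_S vs Taxon_E: 11
  Taxon_S vs Taxon_G: 9
  Taxon_S vs Taxon_A: 8
  Taxon_S vs Taxon_F: 6
  Taxon_E vs Taxon_G: 13
  Taxon_E vs Taxon_A: 15
  Taxon_E vs Taxon_F: 11
  Taxon_G vs Taxon_A: 9
  Taxon_G vs Taxon_F: 14
  Taxon_A vs Taxon_F: 11
The largest is 15, between Taxon_E and Taxon_A.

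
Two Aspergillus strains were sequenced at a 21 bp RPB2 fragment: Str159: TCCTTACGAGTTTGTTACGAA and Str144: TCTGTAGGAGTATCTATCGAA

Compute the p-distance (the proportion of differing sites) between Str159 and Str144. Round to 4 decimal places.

The sequences differ at positions 3 (C/T), 4 (T/G), 7 (C/G), 12 (T/A), 14 (G/C), 16 (T/A), 17 (A/T).
There are 7 differences over 21 sites, so p = 7/21 = 0.3333.

0.3333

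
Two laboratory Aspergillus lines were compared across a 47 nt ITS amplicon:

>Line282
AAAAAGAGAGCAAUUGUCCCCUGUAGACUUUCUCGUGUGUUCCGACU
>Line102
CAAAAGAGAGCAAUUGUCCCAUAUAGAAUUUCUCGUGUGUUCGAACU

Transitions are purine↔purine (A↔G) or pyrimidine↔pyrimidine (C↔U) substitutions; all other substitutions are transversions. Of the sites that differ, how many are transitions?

The sequences differ at positions 1 (A/C, transversion), 21 (C/A, transversion), 23 (G/A, transition), 28 (C/A, transversion), 43 (C/G, transversion), 44 (G/A, transition).
Of the 6 differences, 2 transitions and 4 transversions, so the answer is 2.

2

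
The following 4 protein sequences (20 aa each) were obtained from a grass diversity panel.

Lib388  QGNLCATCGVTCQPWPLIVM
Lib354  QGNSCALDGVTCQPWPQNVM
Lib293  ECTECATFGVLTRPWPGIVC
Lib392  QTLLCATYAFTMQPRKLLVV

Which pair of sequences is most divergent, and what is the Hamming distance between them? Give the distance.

Pairwise Hamming distances:
  Lib388 vs Lib354: 5
  Lib388 vs Lib293: 10
  Lib388 vs Lib392: 10
  Lib354 vs Lib293: 12
  Lib354 vs Lib392: 13
  Lib293 vs Lib392: 15
The largest is 15, between Lib293 and Lib392.

15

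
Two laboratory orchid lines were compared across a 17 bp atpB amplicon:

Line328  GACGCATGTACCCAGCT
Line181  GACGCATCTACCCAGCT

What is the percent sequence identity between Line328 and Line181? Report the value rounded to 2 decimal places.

94.12%

Differing sites — 8:G/C.
16 of the 17 sites match, so the percent identity is 16/17 × 100 = 94.12%.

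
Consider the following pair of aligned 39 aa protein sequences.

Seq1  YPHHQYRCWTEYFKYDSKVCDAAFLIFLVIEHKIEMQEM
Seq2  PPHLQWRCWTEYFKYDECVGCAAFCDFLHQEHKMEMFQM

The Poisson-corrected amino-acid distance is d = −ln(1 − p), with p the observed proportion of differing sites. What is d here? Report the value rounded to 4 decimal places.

The sequences differ at positions 1 (Y/P), 4 (H/L), 6 (Y/W), 17 (S/E), 18 (K/C), 20 (C/G), 21 (D/C), 25 (L/C), 26 (I/D), 29 (V/H), 30 (I/Q), 34 (I/M), 37 (Q/F), 38 (E/Q).
p = 14/39 = 0.358974.
d = −ln(1 − 0.358974) = −ln(0.641026) = 0.4447.

0.4447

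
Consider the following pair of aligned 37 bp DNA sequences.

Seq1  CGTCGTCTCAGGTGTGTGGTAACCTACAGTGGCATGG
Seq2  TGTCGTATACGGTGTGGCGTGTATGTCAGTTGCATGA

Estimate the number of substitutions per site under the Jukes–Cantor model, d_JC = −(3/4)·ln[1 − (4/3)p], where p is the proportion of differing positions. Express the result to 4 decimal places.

Differing sites — 1:C/T; 7:C/A; 9:C/A; 10:A/C; 17:T/G; 18:G/C; 21:A/G; 22:A/T; 23:C/A; 24:C/T; 25:T/G; 26:A/T; 31:G/T; 37:G/A.
p = 14/37 = 0.378378.
d = −0.75 · ln(1 − (4/3)·0.378378) = −0.75 · ln(0.495496) = −0.75 · (-0.702196) = 0.5266.

0.5266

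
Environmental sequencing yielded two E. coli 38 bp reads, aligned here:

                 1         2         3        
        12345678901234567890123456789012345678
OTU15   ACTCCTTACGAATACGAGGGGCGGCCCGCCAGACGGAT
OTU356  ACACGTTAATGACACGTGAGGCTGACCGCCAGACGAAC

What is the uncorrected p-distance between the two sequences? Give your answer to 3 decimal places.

0.316

Mismatches occur at site 3 (T↔A), site 5 (C↔G), site 9 (C↔A), site 10 (G↔T), site 11 (A↔G), site 13 (T↔C), site 17 (A↔T), site 19 (G↔A), site 23 (G↔T), site 25 (C↔A), site 36 (G↔A), site 38 (T↔C).
There are 12 differences over 38 sites, so p = 12/38 = 0.316.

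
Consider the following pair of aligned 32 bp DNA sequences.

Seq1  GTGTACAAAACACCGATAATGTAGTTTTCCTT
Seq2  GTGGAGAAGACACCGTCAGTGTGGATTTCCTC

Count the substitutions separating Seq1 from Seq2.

9

Mismatches occur at site 4 (T→G), site 6 (C→G), site 9 (A→G), site 16 (A→T), site 17 (T→C), site 19 (A→G), site 23 (A→G), site 25 (T→A), site 32 (T→C).
That gives 9 mismatches out of 32 aligned sites, so the Hamming distance is 9.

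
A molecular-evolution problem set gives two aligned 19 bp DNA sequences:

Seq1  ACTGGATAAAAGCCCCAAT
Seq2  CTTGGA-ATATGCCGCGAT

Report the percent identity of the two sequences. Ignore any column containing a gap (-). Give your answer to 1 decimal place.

66.7%

Excluding the 1 gap column leaves 18 comparable sites.
Differing sites — 1:A/C; 2:C/T; 9:A/T; 11:A/T; 15:C/G; 17:A/G.
12 of the 18 comparable sites match, so the percent identity is 12/18 × 100 = 66.7%.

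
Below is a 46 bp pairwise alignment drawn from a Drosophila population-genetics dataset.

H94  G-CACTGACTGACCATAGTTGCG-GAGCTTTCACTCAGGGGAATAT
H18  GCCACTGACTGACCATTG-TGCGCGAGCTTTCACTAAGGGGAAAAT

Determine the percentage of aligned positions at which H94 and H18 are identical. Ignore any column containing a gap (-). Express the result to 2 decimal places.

Excluding the 3 gap columns leaves 43 comparable sites.
Mismatches occur at site 17 (A/T), site 36 (C/A), site 44 (T/A).
40 of the 43 comparable sites match, so the percent identity is 40/43 × 100 = 93.02%.

93.02%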